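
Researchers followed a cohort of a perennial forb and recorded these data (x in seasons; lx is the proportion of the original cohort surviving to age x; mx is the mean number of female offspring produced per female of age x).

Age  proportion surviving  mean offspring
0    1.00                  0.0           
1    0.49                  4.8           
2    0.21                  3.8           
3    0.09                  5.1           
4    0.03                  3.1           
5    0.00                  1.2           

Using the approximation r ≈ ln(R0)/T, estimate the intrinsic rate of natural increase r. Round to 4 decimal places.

0.8505

R0 = Σ lx·mx = 0 + 2.352 + 0.798 + 0.459 + 0.093 + 0 = 3.702
Σ x·lx·mx = 5.697; T = 5.697/3.702 = 1.5389…
r ≈ ln(R0)/T = ln(3.702)/1.5389… = 0.850526… → 0.8505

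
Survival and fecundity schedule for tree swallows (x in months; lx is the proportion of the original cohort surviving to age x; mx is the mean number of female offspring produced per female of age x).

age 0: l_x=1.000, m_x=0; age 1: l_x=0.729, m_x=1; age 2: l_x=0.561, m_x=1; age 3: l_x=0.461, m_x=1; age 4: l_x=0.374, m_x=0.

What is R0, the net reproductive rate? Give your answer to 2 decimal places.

1.75

lx·mx by age: 0, 0.729, 0.561, 0.461, 0
R0 = Σ lx·mx = 1.751 → 1.75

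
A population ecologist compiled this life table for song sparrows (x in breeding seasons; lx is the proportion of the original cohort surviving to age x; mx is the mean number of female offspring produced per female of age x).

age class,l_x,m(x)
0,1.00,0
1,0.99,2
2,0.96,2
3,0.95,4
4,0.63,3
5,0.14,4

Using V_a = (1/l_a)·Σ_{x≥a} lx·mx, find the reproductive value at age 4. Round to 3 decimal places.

3.889

lx·mx for x ≥ 4: 1.89, 0.56 → sum = 2.45
V_4 = 2.45 / l_4 = 2.45 / 0.63 = 3.888889… → 3.889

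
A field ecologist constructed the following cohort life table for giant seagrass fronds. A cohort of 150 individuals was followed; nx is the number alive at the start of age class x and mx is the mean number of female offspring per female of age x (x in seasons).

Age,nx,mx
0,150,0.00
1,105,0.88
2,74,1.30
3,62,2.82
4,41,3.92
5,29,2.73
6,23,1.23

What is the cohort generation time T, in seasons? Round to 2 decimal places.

3.19

lx = nx/n0 = nx/150: 1, 0.7, 0.49333…, 0.41333…, 0.27333…, 0.19333…, 0.15333…
lx·mx: 0, 0.616, 0.641333…, 1.1656…, 1.071467…, 0.5278…, 0.1886… → R0 = 4.2108…
x·lx·mx: 0, 0.616, 1.282667…, 3.4968…, 4.285867…, 2.639…, 1.1316… → Σ = 13.451933…
T = 13.451933… / 4.2108… = 3.194627… → 3.19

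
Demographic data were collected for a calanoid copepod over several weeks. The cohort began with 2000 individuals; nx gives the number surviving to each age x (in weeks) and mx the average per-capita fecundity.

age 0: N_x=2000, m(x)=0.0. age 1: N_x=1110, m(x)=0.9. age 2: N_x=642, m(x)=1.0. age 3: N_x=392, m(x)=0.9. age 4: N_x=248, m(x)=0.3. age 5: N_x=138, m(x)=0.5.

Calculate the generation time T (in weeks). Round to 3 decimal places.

lx = nx/n0 = nx/2000: 1, 0.555, 0.321, 0.196, 0.124, 0.069
lx·mx: 0, 0.4995, 0.321, 0.1764, 0.0372, 0.0345 → R0 = 1.0686
x·lx·mx: 0, 0.4995, 0.642, 0.5292, 0.1488, 0.1725 → Σ = 1.992
T = 1.992 / 1.0686 = 1.864121… → 1.864

1.864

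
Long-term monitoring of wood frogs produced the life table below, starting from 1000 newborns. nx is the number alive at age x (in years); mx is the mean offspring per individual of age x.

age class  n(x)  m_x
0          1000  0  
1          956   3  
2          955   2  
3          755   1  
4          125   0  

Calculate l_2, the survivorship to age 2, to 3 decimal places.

0.955

l_2 = n_2/n_0 = 955/1000 = 0.955 → 0.955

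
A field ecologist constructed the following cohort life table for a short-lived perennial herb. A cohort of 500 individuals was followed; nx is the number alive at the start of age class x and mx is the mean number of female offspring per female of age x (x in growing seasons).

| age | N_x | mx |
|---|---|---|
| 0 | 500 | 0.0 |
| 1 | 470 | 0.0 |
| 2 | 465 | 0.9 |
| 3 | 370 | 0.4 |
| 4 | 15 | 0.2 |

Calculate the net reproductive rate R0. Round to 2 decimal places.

lx = nx/n0 = nx/500: 1, 0.94, 0.93, 0.74, 0.03
lx·mx by age: 0, 0, 0.837, 0.296, 0.006
R0 = Σ lx·mx = 1.139 → 1.14

1.14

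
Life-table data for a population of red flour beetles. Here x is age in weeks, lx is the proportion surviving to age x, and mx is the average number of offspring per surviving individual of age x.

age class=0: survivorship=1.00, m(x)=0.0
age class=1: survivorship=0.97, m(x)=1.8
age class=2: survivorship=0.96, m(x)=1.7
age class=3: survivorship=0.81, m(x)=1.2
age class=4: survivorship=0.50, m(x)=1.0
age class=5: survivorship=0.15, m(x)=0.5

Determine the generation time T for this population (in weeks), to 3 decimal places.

lx·mx: 0, 1.746, 1.632, 0.972, 0.5, 0.075 → R0 = 4.925
x·lx·mx: 0, 1.746, 3.264, 2.916, 2, 0.375 → Σ = 10.301
T = 10.301 / 4.925 = 2.091574… → 2.092

2.092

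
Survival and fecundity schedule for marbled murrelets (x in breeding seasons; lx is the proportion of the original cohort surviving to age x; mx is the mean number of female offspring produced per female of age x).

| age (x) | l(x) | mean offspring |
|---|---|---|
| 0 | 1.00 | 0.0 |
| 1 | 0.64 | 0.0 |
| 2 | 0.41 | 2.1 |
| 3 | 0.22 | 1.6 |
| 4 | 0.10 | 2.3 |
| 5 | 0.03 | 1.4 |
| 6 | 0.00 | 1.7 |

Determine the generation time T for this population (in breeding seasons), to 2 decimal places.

2.63

lx·mx: 0, 0, 0.861, 0.352, 0.23, 0.042, 0 → R0 = 1.485
x·lx·mx: 0, 0, 1.722, 1.056, 0.92, 0.21, 0 → Σ = 3.908
T = 3.908 / 1.485 = 2.63165… → 2.63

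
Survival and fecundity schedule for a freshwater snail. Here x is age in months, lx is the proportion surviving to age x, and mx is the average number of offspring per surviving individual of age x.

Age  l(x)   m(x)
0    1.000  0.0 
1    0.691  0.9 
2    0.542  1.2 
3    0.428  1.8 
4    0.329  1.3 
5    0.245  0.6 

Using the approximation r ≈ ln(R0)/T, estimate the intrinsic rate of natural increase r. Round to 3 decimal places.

0.377

R0 = Σ lx·mx = 0 + 0.6219 + 0.6504 + 0.7704 + 0.4277 + 0.147 = 2.6174
Σ x·lx·mx = 6.6797; T = 6.6797/2.6174 = 2.55204…
r ≈ ln(R0)/T = ln(2.6174)/2.55204… = 0.37702… → 0.377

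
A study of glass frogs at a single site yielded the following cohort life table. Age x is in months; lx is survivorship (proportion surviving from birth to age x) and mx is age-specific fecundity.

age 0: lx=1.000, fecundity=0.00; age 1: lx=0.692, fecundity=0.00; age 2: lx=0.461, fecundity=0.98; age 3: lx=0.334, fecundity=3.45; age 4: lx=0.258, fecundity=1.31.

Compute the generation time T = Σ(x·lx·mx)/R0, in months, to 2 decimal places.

2.94

lx·mx: 0, 0, 0.45178, 1.1523, 0.33798 → R0 = 1.94206
x·lx·mx: 0, 0, 0.90356, 3.4569, 1.35192 → Σ = 5.71238
T = 5.71238 / 1.94206 = 2.941402… → 2.94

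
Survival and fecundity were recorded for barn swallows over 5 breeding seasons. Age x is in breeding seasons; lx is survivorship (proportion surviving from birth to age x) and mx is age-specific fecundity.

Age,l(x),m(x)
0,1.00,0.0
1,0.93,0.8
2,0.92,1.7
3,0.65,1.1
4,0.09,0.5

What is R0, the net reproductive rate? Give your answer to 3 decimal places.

lx·mx by age: 0, 0.744, 1.564, 0.715, 0.045
R0 = Σ lx·mx = 3.068 → 3.068

3.068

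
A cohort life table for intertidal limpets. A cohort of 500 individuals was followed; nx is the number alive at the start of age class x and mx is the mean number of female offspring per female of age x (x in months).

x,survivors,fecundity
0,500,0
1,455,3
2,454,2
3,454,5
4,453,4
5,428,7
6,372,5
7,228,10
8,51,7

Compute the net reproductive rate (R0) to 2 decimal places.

27.70

lx = nx/n0 = nx/500: 1, 0.91, 0.908, 0.908, 0.906, 0.856, 0.744, 0.456, 0.102
lx·mx by age: 0, 2.73, 1.816, 4.54, 3.624, 5.992, 3.72, 4.56, 0.714
R0 = Σ lx·mx = 27.696 → 27.70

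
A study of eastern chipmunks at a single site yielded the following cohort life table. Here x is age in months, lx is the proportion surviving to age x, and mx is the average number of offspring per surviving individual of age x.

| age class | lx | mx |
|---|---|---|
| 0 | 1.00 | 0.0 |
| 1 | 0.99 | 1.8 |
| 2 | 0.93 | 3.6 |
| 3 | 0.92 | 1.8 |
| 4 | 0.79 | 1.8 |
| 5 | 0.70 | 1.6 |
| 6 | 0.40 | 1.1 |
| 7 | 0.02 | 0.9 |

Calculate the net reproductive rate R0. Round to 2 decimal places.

9.79

lx·mx by age: 0, 1.782, 3.348, 1.656, 1.422, 1.12, 0.44, 0.018
R0 = Σ lx·mx = 9.786 → 9.79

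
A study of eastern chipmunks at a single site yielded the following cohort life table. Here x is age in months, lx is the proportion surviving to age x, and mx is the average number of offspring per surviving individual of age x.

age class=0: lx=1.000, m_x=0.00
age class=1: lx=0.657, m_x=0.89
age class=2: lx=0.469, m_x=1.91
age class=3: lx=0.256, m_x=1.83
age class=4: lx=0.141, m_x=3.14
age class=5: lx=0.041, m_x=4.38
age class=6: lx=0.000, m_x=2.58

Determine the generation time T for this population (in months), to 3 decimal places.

2.509

lx·mx: 0, 0.58473, 0.89579, 0.46848, 0.44274, 0.17958, 0 → R0 = 2.57132
x·lx·mx: 0, 0.58473, 1.79158, 1.40544, 1.77096, 0.8979, 0 → Σ = 6.45061
T = 6.45061 / 2.57132 = 2.508676… → 2.509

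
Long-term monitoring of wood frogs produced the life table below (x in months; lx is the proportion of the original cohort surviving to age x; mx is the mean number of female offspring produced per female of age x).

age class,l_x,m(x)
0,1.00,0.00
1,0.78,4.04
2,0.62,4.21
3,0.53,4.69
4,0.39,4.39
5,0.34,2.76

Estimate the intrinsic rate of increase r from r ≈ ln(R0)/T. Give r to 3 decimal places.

0.951

R0 = Σ lx·mx = 0 + 3.1512 + 2.6102 + 2.4857 + 1.7121 + 0.9384 = 10.8976
Σ x·lx·mx = 27.3691; T = 27.3691/10.8976 = 2.51148…
r ≈ ln(R0)/T = ln(10.8976)/2.51148… = 0.95105… → 0.951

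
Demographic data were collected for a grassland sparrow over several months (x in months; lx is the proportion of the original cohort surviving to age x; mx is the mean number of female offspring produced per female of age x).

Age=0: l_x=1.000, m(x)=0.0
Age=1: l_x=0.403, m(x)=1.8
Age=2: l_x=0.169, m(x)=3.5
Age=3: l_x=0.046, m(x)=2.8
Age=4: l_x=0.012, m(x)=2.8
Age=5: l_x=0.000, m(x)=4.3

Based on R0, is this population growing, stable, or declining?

growing

R0 = Σ lx·mx = 0 + 0.7254 + 0.5915 + 0.1288 + 0.0336 + 0 = 1.4793
R0 > 1, so the population is growing.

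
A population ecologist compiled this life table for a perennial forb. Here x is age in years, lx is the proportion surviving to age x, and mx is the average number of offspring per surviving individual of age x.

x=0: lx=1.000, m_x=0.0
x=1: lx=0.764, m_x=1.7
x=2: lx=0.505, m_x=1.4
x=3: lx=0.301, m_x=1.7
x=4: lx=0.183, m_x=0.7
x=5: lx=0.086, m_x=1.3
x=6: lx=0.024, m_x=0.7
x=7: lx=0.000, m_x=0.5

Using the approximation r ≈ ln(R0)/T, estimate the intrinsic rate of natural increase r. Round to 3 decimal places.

R0 = Σ lx·mx = 0 + 1.2988 + 0.707 + 0.5117 + 0.1281 + 0.1118 + 0.0168 + 0 = 2.7742
Σ x·lx·mx = 5.4201; T = 5.4201/2.7742 = 1.95375…
r ≈ ln(R0)/T = ln(2.7742)/1.95375… = 0.52226… → 0.522

0.522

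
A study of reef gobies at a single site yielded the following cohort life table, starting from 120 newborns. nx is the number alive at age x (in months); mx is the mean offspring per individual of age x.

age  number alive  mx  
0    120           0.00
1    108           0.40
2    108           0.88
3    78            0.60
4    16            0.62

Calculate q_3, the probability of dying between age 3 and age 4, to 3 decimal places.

0.795

lx = nx/n0 = nx/120: 1, 0.9, 0.9, 0.65, 0.13333…
q_3 = (l_3 − l_4) / l_3 = (0.65 − 0.133333…) / 0.65
     = 0.516667… / 0.65 = 0.794872… → 0.795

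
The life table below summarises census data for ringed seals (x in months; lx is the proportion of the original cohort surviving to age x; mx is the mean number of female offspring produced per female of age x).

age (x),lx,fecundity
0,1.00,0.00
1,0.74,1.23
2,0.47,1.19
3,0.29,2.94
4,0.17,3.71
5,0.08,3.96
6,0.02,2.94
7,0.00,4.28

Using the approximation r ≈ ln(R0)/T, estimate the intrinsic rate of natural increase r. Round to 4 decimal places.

R0 = Σ lx·mx = 0 + 0.9102 + 0.5593 + 0.8526 + 0.6307 + 0.3168 + 0.0588 + 0 = 3.3284
Σ x·lx·mx = 9.0462; T = 9.0462/3.3284 = 2.71788…
r ≈ ln(R0)/T = ln(3.3284)/2.71788… = 0.442437… → 0.4424

0.4424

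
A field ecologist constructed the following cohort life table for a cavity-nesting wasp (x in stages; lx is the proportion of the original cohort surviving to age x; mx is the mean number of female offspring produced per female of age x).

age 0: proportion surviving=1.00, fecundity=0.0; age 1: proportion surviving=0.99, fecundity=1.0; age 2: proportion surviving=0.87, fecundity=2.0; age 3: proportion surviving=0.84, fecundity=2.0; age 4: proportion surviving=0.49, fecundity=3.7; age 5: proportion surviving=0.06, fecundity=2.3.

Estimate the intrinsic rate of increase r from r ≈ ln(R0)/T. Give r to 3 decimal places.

R0 = Σ lx·mx = 0 + 0.99 + 1.74 + 1.68 + 1.813 + 0.138 = 6.361
Σ x·lx·mx = 17.452; T = 17.452/6.361 = 2.74359…
r ≈ ln(R0)/T = ln(6.361)/2.74359… = 0.67437… → 0.674

0.674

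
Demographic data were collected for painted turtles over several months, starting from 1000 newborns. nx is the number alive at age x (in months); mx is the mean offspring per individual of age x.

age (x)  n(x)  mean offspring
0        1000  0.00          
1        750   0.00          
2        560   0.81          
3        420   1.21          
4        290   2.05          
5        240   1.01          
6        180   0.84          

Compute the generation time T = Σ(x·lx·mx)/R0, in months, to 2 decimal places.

lx = nx/n0 = nx/1000: 1, 0.75, 0.56, 0.42, 0.29, 0.24, 0.18
lx·mx: 0, 0, 0.4536, 0.5082, 0.5945, 0.2424, 0.1512 → R0 = 1.9499
x·lx·mx: 0, 0, 0.9072, 1.5246, 2.378, 1.212, 0.9072 → Σ = 6.929
T = 6.929 / 1.9499 = 3.553516… → 3.55

3.55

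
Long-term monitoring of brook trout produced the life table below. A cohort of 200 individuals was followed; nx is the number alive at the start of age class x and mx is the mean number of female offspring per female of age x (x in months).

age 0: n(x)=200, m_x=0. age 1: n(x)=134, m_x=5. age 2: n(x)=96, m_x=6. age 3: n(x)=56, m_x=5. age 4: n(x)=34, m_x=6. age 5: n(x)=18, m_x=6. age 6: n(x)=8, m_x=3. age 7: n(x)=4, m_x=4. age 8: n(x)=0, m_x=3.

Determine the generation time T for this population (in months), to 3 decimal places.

2.276

lx = nx/n0 = nx/200: 1, 0.67, 0.48, 0.28, 0.17, 0.09, 0.04, 0.02, 0
lx·mx: 0, 3.35, 2.88, 1.4, 1.02, 0.54, 0.12, 0.08, 0 → R0 = 9.39
x·lx·mx: 0, 3.35, 5.76, 4.2, 4.08, 2.7, 0.72, 0.56, 0 → Σ = 21.37
T = 21.37 / 9.39 = 2.275825… → 2.276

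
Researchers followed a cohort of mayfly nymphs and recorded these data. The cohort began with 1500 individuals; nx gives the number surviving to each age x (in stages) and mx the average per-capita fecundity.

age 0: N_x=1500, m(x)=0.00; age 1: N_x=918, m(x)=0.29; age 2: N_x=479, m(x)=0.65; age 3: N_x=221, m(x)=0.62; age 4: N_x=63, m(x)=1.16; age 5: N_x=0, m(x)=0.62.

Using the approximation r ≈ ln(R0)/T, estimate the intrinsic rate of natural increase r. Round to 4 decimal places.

lx = nx/n0 = nx/1500: 1, 0.612, 0.31933…, 0.14733…, 0.042, 0
R0 = Σ lx·mx = 0 + 0.17748 + 0.20757… + 0.09135… + 0.04872 + 0 = 0.525113…
Σ x·lx·mx = 1.061533…; T = 1.061533…/0.525113… = 2.02153…
r ≈ ln(R0)/T = ln(0.525113…)/2.02153… = -0.31864… → -0.3186

-0.3186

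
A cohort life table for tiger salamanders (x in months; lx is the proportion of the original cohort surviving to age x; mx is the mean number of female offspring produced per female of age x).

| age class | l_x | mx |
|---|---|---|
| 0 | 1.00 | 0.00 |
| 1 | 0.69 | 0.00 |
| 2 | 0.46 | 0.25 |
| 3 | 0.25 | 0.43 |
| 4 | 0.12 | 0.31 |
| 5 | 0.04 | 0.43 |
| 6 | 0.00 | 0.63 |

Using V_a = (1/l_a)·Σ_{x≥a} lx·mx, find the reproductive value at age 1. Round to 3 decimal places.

0.401

lx·mx for x ≥ 1: 0, 0.115, 0.1075, 0.0372, 0.0172, 0 → sum = 0.2769
V_1 = 0.2769 / l_1 = 0.2769 / 0.69 = 0.401304… → 0.401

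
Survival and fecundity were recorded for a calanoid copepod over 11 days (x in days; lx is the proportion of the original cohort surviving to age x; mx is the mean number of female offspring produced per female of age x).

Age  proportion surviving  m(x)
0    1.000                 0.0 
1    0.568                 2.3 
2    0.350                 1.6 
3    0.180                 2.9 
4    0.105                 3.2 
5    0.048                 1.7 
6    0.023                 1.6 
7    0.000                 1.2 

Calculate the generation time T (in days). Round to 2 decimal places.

2.10

lx·mx: 0, 1.3064, 0.56, 0.522, 0.336, 0.0816, 0.0368, 0 → R0 = 2.8428
x·lx·mx: 0, 1.3064, 1.12, 1.566, 1.344, 0.408, 0.2208, 0 → Σ = 5.9652
T = 5.9652 / 2.8428 = 2.098354… → 2.10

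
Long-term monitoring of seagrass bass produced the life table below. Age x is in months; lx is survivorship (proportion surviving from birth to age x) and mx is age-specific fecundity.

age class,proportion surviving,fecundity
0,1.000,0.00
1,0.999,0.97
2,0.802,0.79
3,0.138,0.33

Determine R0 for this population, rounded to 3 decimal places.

1.648

lx·mx by age: 0, 0.96903, 0.63358, 0.04554
R0 = Σ lx·mx = 1.64815 → 1.648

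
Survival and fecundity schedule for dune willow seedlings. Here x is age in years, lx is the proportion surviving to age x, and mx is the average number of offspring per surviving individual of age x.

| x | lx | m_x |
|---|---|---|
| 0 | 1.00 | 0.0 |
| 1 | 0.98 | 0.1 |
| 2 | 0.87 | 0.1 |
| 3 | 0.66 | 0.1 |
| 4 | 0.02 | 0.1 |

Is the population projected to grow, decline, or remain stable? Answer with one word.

declining

R0 = Σ lx·mx = 0 + 0.098 + 0.087 + 0.066 + 0.002 = 0.253
R0 < 1, so the population is declining.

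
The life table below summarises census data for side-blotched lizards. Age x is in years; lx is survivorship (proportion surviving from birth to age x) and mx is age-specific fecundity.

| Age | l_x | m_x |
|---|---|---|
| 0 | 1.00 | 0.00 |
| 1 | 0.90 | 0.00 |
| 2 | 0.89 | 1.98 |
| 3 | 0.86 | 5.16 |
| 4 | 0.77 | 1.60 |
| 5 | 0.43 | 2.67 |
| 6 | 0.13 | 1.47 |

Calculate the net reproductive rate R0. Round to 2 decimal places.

lx·mx by age: 0, 0, 1.7622, 4.4376, 1.232, 1.1481, 0.1911
R0 = Σ lx·mx = 8.771 → 8.77

8.77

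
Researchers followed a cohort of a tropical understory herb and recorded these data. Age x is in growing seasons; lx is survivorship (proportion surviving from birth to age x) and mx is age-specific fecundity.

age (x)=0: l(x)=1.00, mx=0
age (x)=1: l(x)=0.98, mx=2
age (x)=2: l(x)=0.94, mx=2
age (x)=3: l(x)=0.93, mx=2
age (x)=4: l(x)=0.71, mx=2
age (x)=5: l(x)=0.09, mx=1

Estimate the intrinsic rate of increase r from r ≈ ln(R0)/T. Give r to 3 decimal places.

R0 = Σ lx·mx = 0 + 1.96 + 1.88 + 1.86 + 1.42 + 0.09 = 7.21
Σ x·lx·mx = 17.43; T = 17.43/7.21 = 2.41748…
r ≈ ln(R0)/T = ln(7.21)/2.41748… = 0.81716… → 0.817

0.817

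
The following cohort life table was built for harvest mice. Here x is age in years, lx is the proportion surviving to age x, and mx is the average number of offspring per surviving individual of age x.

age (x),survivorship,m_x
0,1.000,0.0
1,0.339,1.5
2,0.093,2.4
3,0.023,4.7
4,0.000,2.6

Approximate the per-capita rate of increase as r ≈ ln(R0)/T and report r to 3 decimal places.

-0.115

R0 = Σ lx·mx = 0 + 0.5085 + 0.2232 + 0.1081 + 0 = 0.8398
Σ x·lx·mx = 1.2792; T = 1.2792/0.8398 = 1.52322…
r ≈ ln(R0)/T = ln(0.8398)/1.52322… = -0.11462… → -0.115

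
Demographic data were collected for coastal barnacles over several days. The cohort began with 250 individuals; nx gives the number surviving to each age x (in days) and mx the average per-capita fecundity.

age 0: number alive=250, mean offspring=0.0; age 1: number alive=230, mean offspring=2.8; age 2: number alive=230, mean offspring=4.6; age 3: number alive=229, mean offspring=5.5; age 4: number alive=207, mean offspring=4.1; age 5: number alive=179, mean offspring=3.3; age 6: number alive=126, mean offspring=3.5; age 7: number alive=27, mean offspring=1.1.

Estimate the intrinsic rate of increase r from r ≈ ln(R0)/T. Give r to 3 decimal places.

lx = nx/n0 = nx/250: 1, 0.92, 0.92, 0.916, 0.828, 0.716, 0.504, 0.108
R0 = Σ lx·mx = 0 + 2.576 + 4.232 + 5.038 + 3.3948 + 2.3628 + 1.764 + 0.1188 = 19.4864
Σ x·lx·mx = 62.9628; T = 62.9628/19.4864 = 3.23112…
r ≈ ln(R0)/T = ln(19.4864)/3.23112… = 0.9191… → 0.919

0.919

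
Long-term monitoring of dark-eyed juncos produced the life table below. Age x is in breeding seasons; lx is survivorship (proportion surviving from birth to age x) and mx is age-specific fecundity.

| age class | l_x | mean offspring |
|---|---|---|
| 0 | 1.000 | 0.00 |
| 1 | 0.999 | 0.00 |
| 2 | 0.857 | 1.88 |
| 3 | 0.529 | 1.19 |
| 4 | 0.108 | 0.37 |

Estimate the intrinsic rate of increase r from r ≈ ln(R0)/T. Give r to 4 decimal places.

0.3567

R0 = Σ lx·mx = 0 + 0 + 1.61116 + 0.62951 + 0.03996 = 2.28063
Σ x·lx·mx = 5.27069; T = 5.27069/2.28063 = 2.31107…
r ≈ ln(R0)/T = ln(2.28063)/2.31107… = 0.356741… → 0.3567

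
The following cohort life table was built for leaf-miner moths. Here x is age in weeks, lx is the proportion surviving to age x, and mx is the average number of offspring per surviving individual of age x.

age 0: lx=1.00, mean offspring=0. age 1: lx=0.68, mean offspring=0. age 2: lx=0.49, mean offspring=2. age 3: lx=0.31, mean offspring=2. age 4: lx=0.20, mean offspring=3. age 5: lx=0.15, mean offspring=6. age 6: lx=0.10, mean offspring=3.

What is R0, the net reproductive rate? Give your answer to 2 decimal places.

lx·mx by age: 0, 0, 0.98, 0.62, 0.6, 0.9, 0.3
R0 = Σ lx·mx = 3.4 → 3.40

3.40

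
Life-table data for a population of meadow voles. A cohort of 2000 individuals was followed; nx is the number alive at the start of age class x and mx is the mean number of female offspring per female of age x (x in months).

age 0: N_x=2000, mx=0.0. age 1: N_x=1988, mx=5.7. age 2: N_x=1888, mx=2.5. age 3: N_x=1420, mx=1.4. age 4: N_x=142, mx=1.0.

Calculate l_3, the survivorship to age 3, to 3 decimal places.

0.710

l_3 = n_3/n_0 = 1420/2000 = 0.71 → 0.710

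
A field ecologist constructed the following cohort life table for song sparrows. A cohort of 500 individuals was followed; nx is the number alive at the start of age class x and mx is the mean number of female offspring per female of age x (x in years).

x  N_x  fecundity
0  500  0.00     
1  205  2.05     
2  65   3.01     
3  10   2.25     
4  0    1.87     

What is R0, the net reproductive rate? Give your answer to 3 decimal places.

1.277

lx = nx/n0 = nx/500: 1, 0.41, 0.13, 0.02, 0
lx·mx by age: 0, 0.8405, 0.3913, 0.045, 0
R0 = Σ lx·mx = 1.2768 → 1.277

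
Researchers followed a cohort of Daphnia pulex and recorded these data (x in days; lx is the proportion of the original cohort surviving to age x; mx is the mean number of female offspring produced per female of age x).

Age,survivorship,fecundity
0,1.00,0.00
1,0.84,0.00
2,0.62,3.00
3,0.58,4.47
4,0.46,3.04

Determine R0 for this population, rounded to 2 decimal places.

5.85

lx·mx by age: 0, 0, 1.86, 2.5926, 1.3984
R0 = Σ lx·mx = 5.851 → 5.85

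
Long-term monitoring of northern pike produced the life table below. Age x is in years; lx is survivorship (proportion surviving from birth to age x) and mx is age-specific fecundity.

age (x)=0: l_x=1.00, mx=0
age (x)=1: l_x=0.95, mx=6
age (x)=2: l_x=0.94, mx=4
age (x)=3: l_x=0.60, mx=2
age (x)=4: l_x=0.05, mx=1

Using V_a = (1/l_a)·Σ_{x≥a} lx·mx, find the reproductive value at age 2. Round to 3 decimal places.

lx·mx for x ≥ 2: 3.76, 1.2, 0.05 → sum = 5.01
V_2 = 5.01 / l_2 = 5.01 / 0.94 = 5.329787… → 5.330

5.330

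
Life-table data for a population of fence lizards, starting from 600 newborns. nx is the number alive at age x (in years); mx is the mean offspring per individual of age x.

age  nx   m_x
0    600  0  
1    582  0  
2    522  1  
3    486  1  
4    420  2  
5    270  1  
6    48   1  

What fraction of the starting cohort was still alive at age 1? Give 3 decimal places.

l_1 = n_1/n_0 = 582/600 = 0.97 → 0.970

0.970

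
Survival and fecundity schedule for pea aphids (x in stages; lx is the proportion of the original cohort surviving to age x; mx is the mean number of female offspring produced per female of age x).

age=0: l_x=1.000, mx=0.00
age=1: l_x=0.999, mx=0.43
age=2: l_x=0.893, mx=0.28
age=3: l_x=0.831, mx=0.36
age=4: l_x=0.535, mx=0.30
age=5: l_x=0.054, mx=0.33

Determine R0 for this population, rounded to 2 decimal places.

1.16

lx·mx by age: 0, 0.42957, 0.25004, 0.29916, 0.1605, 0.01782
R0 = Σ lx·mx = 1.15709 → 1.16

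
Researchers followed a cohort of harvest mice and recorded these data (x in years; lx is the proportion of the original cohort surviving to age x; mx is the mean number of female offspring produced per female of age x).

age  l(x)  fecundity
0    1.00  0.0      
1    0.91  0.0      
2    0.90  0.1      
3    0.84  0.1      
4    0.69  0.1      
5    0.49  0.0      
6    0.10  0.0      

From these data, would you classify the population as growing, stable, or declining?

R0 = Σ lx·mx = 0 + 0 + 0.09 + 0.084 + 0.069 + 0 + 0 = 0.243
R0 < 1, so the population is declining.

declining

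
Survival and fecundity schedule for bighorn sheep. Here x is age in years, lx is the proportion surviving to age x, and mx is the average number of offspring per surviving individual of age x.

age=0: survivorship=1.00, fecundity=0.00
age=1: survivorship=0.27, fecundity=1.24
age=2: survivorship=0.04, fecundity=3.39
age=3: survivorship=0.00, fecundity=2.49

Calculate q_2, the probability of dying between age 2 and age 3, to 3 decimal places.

1.000

q_2 = (l_2 − l_3) / l_2 = (0.04 − 0) / 0.04
     = 0.04 / 0.04 = 1 → 1.000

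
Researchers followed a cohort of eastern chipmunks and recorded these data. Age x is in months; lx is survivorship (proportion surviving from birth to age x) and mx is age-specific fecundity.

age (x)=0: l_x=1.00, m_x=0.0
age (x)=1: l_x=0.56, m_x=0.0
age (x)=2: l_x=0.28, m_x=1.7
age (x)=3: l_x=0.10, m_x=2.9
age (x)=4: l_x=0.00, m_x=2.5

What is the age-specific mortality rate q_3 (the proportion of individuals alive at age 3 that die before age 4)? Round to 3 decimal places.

1.000

q_3 = (l_3 − l_4) / l_3 = (0.1 − 0) / 0.1
     = 0.1 / 0.1 = 1 → 1.000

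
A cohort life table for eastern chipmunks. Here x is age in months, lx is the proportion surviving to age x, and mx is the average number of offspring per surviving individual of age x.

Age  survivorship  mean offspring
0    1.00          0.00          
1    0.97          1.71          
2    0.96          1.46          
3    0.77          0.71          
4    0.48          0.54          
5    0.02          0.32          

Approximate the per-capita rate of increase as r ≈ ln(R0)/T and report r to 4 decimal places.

R0 = Σ lx·mx = 0 + 1.6587 + 1.4016 + 0.5467 + 0.2592 + 0.0064 = 3.8726
Σ x·lx·mx = 7.1708; T = 7.1708/3.8726 = 1.85168…
r ≈ ln(R0)/T = ln(3.8726)/1.85168… = 0.73119… → 0.7312

0.7312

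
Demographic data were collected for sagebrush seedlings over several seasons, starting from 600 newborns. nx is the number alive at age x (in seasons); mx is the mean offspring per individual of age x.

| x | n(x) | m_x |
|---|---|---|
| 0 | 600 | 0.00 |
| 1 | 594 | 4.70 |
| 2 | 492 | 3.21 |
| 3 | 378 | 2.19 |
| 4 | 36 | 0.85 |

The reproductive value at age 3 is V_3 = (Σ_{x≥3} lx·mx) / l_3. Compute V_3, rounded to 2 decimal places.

2.27

lx = nx/n0 = nx/600: 1, 0.99, 0.82, 0.63, 0.06
lx·mx for x ≥ 3: 1.3797, 0.051 → sum = 1.4307
V_3 = 1.4307 / l_3 = 1.4307 / 0.63 = 2.270952… → 2.27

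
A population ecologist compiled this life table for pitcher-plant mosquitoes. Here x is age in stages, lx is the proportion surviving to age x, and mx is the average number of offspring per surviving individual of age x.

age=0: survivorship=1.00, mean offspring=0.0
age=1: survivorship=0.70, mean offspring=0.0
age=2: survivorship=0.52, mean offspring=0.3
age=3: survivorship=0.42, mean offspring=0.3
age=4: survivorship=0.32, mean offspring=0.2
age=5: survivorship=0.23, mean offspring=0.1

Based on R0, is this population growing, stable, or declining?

declining

R0 = Σ lx·mx = 0 + 0 + 0.156 + 0.126 + 0.064 + 0.023 = 0.369
R0 < 1, so the population is declining.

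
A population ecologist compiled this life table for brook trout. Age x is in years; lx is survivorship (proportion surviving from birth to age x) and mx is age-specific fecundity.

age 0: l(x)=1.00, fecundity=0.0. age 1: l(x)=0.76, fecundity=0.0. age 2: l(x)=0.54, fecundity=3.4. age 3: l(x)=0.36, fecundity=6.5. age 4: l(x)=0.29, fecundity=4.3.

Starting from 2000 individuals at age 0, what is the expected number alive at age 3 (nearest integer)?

720

Expected survivors = N0 · l_3 = 2000 × 0.36 = 720 → 720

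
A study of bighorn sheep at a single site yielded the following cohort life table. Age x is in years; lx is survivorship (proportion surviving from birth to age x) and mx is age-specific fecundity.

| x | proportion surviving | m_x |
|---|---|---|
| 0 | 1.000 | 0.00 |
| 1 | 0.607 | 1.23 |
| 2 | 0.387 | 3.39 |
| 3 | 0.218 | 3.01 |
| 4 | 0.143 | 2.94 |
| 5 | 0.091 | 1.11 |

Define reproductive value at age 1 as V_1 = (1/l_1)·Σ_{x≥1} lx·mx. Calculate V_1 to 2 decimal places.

5.33

lx·mx for x ≥ 1: 0.74661, 1.31193, 0.65618, 0.42042, 0.10101 → sum = 3.23615
V_1 = 3.23615 / l_1 = 3.23615 / 0.607 = 5.331384… → 5.33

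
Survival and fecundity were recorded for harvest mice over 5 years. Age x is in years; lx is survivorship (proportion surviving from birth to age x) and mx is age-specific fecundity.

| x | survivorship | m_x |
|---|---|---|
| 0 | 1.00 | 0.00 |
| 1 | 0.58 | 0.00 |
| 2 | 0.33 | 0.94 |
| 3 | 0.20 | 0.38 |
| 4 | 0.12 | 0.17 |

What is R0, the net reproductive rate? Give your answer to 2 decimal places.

0.41

lx·mx by age: 0, 0, 0.3102, 0.076, 0.0204
R0 = Σ lx·mx = 0.4066 → 0.41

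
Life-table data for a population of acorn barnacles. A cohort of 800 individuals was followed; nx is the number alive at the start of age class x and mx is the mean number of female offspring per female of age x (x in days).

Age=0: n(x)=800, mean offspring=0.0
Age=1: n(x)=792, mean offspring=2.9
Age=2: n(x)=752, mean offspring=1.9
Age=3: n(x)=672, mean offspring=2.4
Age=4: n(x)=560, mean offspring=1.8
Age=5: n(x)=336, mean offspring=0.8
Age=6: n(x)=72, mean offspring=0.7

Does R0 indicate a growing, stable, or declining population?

growing

lx = nx/n0 = nx/800: 1, 0.99, 0.94, 0.84, 0.7, 0.42, 0.09
R0 = Σ lx·mx = 0 + 2.871 + 1.786 + 2.016 + 1.26 + 0.336 + 0.063 = 8.332
R0 > 1, so the population is growing.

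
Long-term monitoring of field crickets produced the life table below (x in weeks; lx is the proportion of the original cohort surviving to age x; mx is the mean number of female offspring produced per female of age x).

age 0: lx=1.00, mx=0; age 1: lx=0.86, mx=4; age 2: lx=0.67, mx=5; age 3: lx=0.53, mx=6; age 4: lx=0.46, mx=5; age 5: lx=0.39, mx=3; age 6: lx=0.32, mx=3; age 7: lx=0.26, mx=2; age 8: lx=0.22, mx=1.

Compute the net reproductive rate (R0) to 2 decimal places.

lx·mx by age: 0, 3.44, 3.35, 3.18, 2.3, 1.17, 0.96, 0.52, 0.22
R0 = Σ lx·mx = 15.14 → 15.14

15.14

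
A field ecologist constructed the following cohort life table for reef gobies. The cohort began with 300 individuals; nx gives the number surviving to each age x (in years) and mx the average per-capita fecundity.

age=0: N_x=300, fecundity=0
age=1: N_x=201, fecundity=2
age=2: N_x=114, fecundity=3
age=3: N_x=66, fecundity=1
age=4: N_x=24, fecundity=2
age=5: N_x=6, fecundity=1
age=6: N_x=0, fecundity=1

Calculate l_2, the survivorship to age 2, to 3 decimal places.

0.380

l_2 = n_2/n_0 = 114/300 = 0.38 → 0.380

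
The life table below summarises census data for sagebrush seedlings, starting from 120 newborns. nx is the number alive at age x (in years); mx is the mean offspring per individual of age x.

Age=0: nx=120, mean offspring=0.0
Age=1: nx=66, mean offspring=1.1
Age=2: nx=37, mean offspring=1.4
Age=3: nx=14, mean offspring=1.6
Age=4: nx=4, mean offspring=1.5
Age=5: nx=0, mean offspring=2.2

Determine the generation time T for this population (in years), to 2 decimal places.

lx = nx/n0 = nx/120: 1, 0.55, 0.30833…, 0.11667…, 0.03333…, 0
lx·mx: 0, 0.605, 0.431667…, 0.186667…, 0.05…, 0 → R0 = 1.273333…
x·lx·mx: 0, 0.605, 0.863333…, 0.56…, 0.2…, 0 → Σ = 2.228333…
T = 2.228333… / 1.273333… = 1.75… → 1.75

1.75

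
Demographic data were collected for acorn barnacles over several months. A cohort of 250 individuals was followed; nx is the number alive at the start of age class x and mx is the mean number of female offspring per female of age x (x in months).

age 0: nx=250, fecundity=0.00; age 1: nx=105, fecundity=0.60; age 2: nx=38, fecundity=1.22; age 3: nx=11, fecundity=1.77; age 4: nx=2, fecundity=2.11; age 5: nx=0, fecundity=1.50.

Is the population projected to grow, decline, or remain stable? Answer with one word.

declining

lx = nx/n0 = nx/250: 1, 0.42, 0.152, 0.044, 0.008, 0
R0 = Σ lx·mx = 0 + 0.252 + 0.18544 + 0.07788 + 0.01688 + 0 = 0.5322
R0 < 1, so the population is declining.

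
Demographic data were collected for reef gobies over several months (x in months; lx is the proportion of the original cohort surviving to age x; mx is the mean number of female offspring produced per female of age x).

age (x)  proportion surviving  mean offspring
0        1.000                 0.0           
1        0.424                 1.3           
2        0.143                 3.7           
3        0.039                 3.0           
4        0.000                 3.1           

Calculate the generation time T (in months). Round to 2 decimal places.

lx·mx: 0, 0.5512, 0.5291, 0.117, 0 → R0 = 1.1973
x·lx·mx: 0, 0.5512, 1.0582, 0.351, 0 → Σ = 1.9604
T = 1.9604 / 1.1973 = 1.637351… → 1.64

1.64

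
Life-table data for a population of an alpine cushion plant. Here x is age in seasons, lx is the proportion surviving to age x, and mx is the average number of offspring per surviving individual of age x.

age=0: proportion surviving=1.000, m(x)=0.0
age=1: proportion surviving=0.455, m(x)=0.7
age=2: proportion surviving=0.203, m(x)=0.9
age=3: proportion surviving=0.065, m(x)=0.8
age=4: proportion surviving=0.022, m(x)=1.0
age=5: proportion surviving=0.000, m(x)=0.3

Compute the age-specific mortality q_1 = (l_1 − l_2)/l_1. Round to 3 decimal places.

q_1 = (l_1 − l_2) / l_1 = (0.455 − 0.203) / 0.455
     = 0.252 / 0.455 = 0.553846… → 0.554

0.554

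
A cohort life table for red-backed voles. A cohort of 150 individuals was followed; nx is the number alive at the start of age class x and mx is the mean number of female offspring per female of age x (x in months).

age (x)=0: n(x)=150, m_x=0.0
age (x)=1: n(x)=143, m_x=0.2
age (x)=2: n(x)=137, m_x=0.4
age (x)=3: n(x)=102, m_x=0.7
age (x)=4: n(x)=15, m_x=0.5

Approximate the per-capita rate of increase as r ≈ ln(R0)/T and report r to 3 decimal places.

0.033

lx = nx/n0 = nx/150: 1, 0.95333…, 0.91333…, 0.68, 0.1
R0 = Σ lx·mx = 0 + 0.19067… + 0.36533… + 0.476 + 0.05 = 1.082…
Σ x·lx·mx = 2.549333…; T = 2.549333…/1.082… = 2.35613…
r ≈ ln(R0)/T = ln(1.082…)/2.35613… = 0.03345… → 0.033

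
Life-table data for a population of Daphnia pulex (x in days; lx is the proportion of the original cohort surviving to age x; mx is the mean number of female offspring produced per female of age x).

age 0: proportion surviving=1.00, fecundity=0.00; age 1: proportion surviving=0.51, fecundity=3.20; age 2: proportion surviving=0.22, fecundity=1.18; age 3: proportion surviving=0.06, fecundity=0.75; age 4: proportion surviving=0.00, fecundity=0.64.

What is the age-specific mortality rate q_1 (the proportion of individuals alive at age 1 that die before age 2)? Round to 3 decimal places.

0.569

q_1 = (l_1 − l_2) / l_1 = (0.51 − 0.22) / 0.51
     = 0.29 / 0.51 = 0.568627… → 0.569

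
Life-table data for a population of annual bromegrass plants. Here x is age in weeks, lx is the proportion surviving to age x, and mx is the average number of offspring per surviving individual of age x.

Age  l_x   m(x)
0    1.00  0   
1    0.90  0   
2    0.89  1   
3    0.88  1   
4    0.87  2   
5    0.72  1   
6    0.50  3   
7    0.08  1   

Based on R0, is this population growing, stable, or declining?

growing

R0 = Σ lx·mx = 0 + 0 + 0.89 + 0.88 + 1.74 + 0.72 + 1.5 + 0.08 = 5.81
R0 > 1, so the population is growing.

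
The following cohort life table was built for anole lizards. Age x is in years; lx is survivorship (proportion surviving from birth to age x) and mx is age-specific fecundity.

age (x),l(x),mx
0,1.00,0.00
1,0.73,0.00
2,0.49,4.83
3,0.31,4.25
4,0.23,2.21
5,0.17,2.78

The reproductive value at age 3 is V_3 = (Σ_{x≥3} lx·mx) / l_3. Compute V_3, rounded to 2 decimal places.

7.41

lx·mx for x ≥ 3: 1.3175, 0.5083, 0.4726 → sum = 2.2984
V_3 = 2.2984 / l_3 = 2.2984 / 0.31 = 7.414194… → 7.41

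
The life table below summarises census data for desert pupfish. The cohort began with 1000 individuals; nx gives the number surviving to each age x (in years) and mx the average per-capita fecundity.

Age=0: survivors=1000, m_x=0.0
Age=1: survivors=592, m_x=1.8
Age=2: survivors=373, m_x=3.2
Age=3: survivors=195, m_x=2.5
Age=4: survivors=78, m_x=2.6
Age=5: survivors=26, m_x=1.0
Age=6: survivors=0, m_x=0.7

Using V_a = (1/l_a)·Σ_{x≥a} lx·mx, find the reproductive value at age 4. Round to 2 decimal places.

lx = nx/n0 = nx/1000: 1, 0.592, 0.373, 0.195, 0.078, 0.026, 0
lx·mx for x ≥ 4: 0.2028, 0.026, 0 → sum = 0.2288
V_4 = 0.2288 / l_4 = 0.2288 / 0.078 = 2.933333… → 2.93

2.93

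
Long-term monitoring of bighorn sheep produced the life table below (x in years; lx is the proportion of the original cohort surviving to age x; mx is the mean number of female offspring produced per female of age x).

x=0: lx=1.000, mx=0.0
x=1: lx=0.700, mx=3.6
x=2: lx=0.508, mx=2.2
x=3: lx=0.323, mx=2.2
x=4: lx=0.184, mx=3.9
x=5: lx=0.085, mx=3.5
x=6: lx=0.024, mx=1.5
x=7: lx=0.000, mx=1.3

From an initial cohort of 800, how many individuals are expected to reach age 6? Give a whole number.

19

Expected survivors = N0 · l_6 = 800 × 0.024 = 19.2 → 19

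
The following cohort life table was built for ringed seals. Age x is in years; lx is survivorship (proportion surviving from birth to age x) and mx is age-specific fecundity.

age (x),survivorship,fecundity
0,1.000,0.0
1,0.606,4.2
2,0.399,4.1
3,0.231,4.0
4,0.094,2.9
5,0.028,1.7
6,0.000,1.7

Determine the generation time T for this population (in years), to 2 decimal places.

lx·mx: 0, 2.5452, 1.6359, 0.924, 0.2726, 0.0476, 0 → R0 = 5.4253
x·lx·mx: 0, 2.5452, 3.2718, 2.772, 1.0904, 0.238, 0 → Σ = 9.9174
T = 9.9174 / 5.4253 = 1.827991… → 1.83

1.83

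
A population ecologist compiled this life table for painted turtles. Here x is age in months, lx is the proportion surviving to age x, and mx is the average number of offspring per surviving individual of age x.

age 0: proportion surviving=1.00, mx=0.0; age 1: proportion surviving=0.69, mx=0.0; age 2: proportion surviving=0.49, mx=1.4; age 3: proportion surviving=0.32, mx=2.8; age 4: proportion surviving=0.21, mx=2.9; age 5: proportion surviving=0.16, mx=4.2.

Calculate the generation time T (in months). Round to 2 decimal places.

3.44

lx·mx: 0, 0, 0.686, 0.896, 0.609, 0.672 → R0 = 2.863
x·lx·mx: 0, 0, 1.372, 2.688, 2.436, 3.36 → Σ = 9.856
T = 9.856 / 2.863 = 3.442543… → 3.44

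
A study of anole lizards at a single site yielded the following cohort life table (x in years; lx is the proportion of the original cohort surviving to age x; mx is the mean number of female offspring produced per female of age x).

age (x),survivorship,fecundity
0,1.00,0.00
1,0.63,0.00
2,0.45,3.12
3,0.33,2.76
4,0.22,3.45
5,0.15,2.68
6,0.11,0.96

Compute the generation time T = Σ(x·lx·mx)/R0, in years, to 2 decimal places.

3.13

lx·mx: 0, 0, 1.404, 0.9108, 0.759, 0.402, 0.1056 → R0 = 3.5814
x·lx·mx: 0, 0, 2.808, 2.7324, 3.036, 2.01, 0.6336 → Σ = 11.22
T = 11.22 / 3.5814 = 3.132853… → 3.13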